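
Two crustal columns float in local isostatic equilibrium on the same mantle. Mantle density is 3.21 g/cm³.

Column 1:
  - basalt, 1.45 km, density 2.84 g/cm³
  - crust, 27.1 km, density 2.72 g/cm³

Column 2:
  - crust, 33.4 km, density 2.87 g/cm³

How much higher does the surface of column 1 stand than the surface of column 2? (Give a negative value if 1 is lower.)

0.766 km

For any compensation level in the mantle, the mantle terms cancel and isostasy reduces to e = (Σt_1 − Σt_2) − (Σ(ρt)_1 − Σ(ρt)_2) / ρ_m.
Σt_1 = 28.55 km; Σt_2 = 33.4 km; Σ(ρt)_1 = 77.83; Σ(ρt)_2 = 95.858 (in km·g/cm³).
e = (28.55 − 33.4) − (77.83 − 95.858) / 3.21 = 0.766 km.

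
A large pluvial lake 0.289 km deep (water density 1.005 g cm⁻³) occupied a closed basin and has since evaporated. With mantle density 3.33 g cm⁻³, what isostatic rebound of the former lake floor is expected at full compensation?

u = d ρ_w/ρ_m = 0.289 km × 1.005/3.33 = 0.0872 km.

0.0872 km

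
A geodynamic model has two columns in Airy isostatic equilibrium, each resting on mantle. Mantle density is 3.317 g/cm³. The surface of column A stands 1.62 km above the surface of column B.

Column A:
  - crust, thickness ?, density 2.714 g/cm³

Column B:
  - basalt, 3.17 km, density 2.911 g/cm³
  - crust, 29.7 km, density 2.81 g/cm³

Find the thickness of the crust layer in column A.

36 km

Take the compensation level at the base of the deeper column (depth z_c below the surface of column A) and equate Σ ρ_i t_i down to z_c; mantle fills any gap and the z_c terms cancel.
Column A: x×2.714 + (z_c − 0 − x)×3.317
Column B: 1.62×0 + 3.17×2.911 + 29.7×2.81 + (z_c − 1.62 − 32.87)×3.317
The z_c×3.317 term appears on both sides and cancels. Collect the known terms of each column as K = Σ(ρt)_known − 3.317 × (depth of known layers): K_A = 0 − 3.317×0 = 0; K_B = 92.68487 − 3.317×(1.62 + 32.87) = −21.71846.
Balance: K_A − x×(3.317 − 2.714) = K_B, so x = (K_A − K_B)/(3.317 − 2.714) = 21.7185/0.603 = 36 km.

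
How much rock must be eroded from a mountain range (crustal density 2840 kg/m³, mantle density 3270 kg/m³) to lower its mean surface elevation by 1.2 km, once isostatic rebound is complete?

Net drop Δ = e − u = e − e ρ_c/ρ_m = e (ρ_m − ρ_c)/ρ_m.
e = Δ ρ_m/(ρ_m − ρ_c) = 1.2 km × 3270/430 = 9.13 km.

9.13 km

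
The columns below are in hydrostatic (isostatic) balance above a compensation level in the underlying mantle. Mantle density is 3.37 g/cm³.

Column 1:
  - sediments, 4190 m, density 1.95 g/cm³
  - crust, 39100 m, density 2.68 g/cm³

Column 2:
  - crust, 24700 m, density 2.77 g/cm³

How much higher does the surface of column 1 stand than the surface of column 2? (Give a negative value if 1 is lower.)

For any compensation level in the mantle, the mantle terms cancel and isostasy reduces to e = (Σt_1 − Σt_2) − (Σ(ρt)_1 − Σ(ρt)_2) / ρ_m.
Σt_1 = 43290 m; Σt_2 = 24700 m; Σ(ρt)_1 = 112958.5; Σ(ρt)_2 = 68419 (in m·g/cm³).
e = (43290 − 24700) − (112958.5 − 68419) / 3.37 = 5370 m.

5370 m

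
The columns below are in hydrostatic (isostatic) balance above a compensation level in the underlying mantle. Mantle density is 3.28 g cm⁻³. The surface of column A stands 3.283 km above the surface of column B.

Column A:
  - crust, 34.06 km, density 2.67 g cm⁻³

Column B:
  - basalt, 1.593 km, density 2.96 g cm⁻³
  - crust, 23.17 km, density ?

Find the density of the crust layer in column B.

2.87 g cm⁻³

Take the compensation level at the base of the deeper column (depth z_c below the surface of column A) and equate Σ ρ_i t_i down to z_c; mantle fills any gap and the z_c terms cancel.
Column A: 34.06×2.67 + (z_c − 34.06)×3.28
Column B: 3.283×0 + 1.593×2.96 + 23.17×ρ + (z_c − 3.283 − 24.763)×3.28
The z_c×3.28 term appears on both sides and cancels. Collect the known terms of each column as K = Σ(ρt)_known − 3.28 × (depth of known layers): K_A = 90.9402 − 3.28×34.06 = −20.7766; K_B = 4.71528 − 3.28×(3.283 + 24.763) = −87.2756.
Balance: K_A = K_B + 23.17×ρ, so ρ = (K_A − K_B)/23.17 = 66.499/23.17 = 2.87 g cm⁻³.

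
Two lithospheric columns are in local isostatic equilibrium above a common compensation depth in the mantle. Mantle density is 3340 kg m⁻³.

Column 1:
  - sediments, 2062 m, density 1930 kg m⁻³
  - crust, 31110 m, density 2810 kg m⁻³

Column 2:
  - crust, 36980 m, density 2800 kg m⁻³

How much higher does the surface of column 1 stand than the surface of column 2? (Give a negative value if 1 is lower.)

−172 m

For any compensation level in the mantle, the mantle terms cancel and isostasy reduces to e = (Σt_1 − Σt_2) − (Σ(ρt)_1 − Σ(ρt)_2) / ρ_m.
Σt_1 = 33172 m; Σt_2 = 36980 m; Σ(ρt)_1 = 91398760; Σ(ρt)_2 = 103544000 (in m·kg m⁻³).
e = (33172 − 36980) − (91398760 − 103544000) / 3340 = −172 m.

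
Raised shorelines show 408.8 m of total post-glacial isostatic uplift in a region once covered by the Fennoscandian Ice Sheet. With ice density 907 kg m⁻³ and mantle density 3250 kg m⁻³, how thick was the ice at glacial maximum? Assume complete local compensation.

u = t ρ_ice/ρ_m → t = u ρ_m/ρ_ice = 408.8 m × 3250/907 = 1460 m.

1460 m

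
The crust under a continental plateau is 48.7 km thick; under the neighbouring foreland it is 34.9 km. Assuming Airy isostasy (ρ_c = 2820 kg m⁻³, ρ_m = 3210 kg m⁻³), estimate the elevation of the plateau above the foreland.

Excess crust Δ = 48.7 km − 34.9 km = 13.8 km, split between elevation h and root r with h + r = Δ.
Airy balance ρ_c h = (ρ_m − ρ_c) r gives r = h ρ_c/(ρ_m − ρ_c), so h (1 + ρ_c/(ρ_m − ρ_c)) = Δ, i.e. h = Δ (ρ_m − ρ_c)/ρ_m.
h = 13.8 km × 390/3210 = 1.68 km.

1.68 km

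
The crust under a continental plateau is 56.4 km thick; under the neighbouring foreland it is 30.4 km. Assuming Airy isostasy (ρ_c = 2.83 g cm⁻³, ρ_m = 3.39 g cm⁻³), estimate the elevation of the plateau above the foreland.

4.29 km

Excess crust Δ = 56.4 km − 30.4 km = 26 km, split between elevation h and root r with h + r = Δ.
Airy balance ρ_c h = (ρ_m − ρ_c) r gives r = h ρ_c/(ρ_m − ρ_c), so h (1 + ρ_c/(ρ_m − ρ_c)) = Δ, i.e. h = Δ (ρ_m − ρ_c)/ρ_m.
h = 26 km × 0.56/3.39 = 4.29 km.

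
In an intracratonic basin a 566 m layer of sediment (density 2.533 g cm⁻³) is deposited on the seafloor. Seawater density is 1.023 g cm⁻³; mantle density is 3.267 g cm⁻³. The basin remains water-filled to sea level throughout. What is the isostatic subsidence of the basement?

381 m

Submarine loading: the sediment displaces seawater, and the subsidence is in turn flooded, so s (ρ_m − ρ_w) = t (ρ_sed − ρ_w).
s = 566 m × (2.533 − 1.023) / (3.267 − 1.023) = 381 m.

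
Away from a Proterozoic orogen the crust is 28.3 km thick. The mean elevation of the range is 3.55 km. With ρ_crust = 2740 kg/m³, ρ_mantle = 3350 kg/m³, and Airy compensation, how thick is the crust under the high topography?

Root depth r = h ρ_c / (ρ_m − ρ_c) = 3.55 km × 2740 / 610 = 15.95 km.
Total thickness = T + h + r = 28.3 km + 3.55 km + 15.95 km = 47.8 km.

47.8 km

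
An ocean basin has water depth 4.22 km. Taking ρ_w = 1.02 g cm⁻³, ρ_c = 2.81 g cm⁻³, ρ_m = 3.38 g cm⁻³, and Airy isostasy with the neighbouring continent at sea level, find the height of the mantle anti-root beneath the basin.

13.3 km

By Archimedes' principle applied to the lithosphere: replacing crust with seawater at the top is compensated by replacing crust with mantle at the base: d (ρ_c − ρ_w) = a (ρ_m − ρ_c).
a = d (ρ_c − ρ_w)/(ρ_m − ρ_c) = 4.22 km × 1.79/0.57 = 13.3 km.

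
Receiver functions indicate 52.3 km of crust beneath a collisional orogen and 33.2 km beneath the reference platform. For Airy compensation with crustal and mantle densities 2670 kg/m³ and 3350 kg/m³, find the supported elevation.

Excess crust Δ = 52.3 km − 33.2 km = 19.1 km, split between elevation h and root r with h + r = Δ.
Airy balance ρ_c h = (ρ_m − ρ_c) r gives r = h ρ_c/(ρ_m − ρ_c), so h (1 + ρ_c/(ρ_m − ρ_c)) = Δ, i.e. h = Δ (ρ_m − ρ_c)/ρ_m.
h = 19.1 km × 680/3350 = 3.88 km.

3.88 km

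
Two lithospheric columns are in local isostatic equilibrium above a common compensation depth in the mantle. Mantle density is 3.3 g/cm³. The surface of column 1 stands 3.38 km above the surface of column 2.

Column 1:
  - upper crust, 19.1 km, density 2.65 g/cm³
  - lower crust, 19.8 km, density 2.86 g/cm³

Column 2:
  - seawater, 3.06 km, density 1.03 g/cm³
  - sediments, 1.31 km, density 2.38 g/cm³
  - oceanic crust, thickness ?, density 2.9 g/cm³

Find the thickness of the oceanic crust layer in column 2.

Take the compensation level at the base of the deeper column (depth z_c below the surface of column 1) and equate Σ ρ_i t_i down to z_c; mantle fills any gap and the z_c terms cancel.
Column 1: 19.1×2.65 + 19.8×2.86 + (z_c − 38.9)×3.3
Column 2: 3.38×0 + 3.06×1.03 + 1.31×2.38 + x×2.9 + (z_c − 3.38 − 4.37 − x)×3.3
The z_c×3.3 term appears on both sides and cancels. Collect the known terms of each column as K = Σ(ρt)_known − 3.3 × (depth of known layers): K_1 = 107.243 − 3.3×38.9 = −21.127; K_2 = 6.2696 − 3.3×(3.38 + 4.37) = −19.3054.
Balance: K_1 = K_2 − x×(3.3 − 2.9), so x = (K_2 − K_1)/(3.3 − 2.9) = 1.8216/0.4 = 4.55 km.

4.55 km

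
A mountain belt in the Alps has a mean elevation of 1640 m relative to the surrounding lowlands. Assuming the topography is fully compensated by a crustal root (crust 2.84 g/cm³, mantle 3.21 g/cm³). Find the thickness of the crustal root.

In Airy isostatic equilibrium: the weight of the topography is balanced by the buoyancy of the root, ρ_c h = (ρ_m − ρ_c) r.
r = h · ρ_c / (ρ_m − ρ_c) = 1640 m × 2.84 / (3.21 − 2.84) = 12600 m.

12600 m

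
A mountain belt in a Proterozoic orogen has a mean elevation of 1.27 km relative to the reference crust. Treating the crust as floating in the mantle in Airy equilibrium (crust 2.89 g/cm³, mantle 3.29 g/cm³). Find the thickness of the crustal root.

For local isostatic compensation: the weight of the topography is balanced by the buoyancy of the root, ρ_c h = (ρ_m − ρ_c) r.
r = h · ρ_c / (ρ_m − ρ_c) = 1.27 km × 2.89 / (3.29 − 2.89) = 9.18 km.

9.18 km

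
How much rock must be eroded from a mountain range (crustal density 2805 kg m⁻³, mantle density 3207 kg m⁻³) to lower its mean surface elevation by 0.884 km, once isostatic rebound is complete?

7.05 km

Net drop Δ = e − u = e − e ρ_c/ρ_m = e (ρ_m − ρ_c)/ρ_m.
e = Δ ρ_m/(ρ_m − ρ_c) = 0.884 km × 3207/402 = 7.05 km.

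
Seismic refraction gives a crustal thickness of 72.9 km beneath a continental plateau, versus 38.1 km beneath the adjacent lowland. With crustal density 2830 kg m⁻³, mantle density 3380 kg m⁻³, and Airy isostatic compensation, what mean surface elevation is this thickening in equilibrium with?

5.66 km

Excess crust Δ = 72.9 km − 38.1 km = 34.8 km, split between elevation h and root r with h + r = Δ.
Airy balance ρ_c h = (ρ_m − ρ_c) r gives r = h ρ_c/(ρ_m − ρ_c), so h (1 + ρ_c/(ρ_m − ρ_c)) = Δ, i.e. h = Δ (ρ_m − ρ_c)/ρ_m.
h = 34.8 km × 550/3380 = 5.66 km.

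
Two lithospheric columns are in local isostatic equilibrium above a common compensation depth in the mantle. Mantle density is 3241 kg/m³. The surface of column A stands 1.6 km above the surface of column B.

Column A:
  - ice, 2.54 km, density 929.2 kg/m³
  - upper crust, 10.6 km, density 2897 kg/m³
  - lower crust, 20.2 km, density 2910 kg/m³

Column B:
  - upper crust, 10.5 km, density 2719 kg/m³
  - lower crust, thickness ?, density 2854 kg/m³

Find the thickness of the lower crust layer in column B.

14.3 km

Take the compensation level at the base of the deeper column (depth z_c below the surface of column A) and equate Σ ρ_i t_i down to z_c; mantle fills any gap and the z_c terms cancel.
Column A: 2.54×929.2 + 10.6×2897 + 20.2×2910 + (z_c − 33.34)×3241
Column B: 1.6×0 + 10.5×2719 + x×2854 + (z_c − 1.6 − 10.5 − x)×3241
The z_c×3241 term appears on both sides and cancels. Collect the known terms of each column as K = Σ(ρt)_known − 3241 × (depth of known layers): K_A = 91850.368 − 3241×33.34 = −16204.572; K_B = 28549.5 − 3241×(1.6 + 10.5) = −10666.6.
Balance: K_A = K_B − x×(3241 − 2854), so x = (K_B − K_A)/(3241 − 2854) = 5537.97/387 = 14.3 km.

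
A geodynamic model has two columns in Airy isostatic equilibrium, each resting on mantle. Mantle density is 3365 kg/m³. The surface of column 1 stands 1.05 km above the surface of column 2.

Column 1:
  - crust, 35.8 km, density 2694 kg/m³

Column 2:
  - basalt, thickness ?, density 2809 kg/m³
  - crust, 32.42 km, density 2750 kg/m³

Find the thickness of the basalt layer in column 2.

Take the compensation level at the base of the deeper column (depth z_c below the surface of column 1) and equate Σ ρ_i t_i down to z_c; mantle fills any gap and the z_c terms cancel.
Column 1: 35.8×2694 + (z_c − 35.8)×3365
Column 2: 1.05×0 + x×2809 + 32.42×2750 + (z_c − 1.05 − 32.42 − x)×3365
The z_c×3365 term appears on both sides and cancels. Collect the known terms of each column as K = Σ(ρt)_known − 3365 × (depth of known layers): K_1 = 96445.2 − 3365×35.8 = −24021.8; K_2 = 89155 − 3365×(1.05 + 32.42) = −23471.55.
Balance: K_1 = K_2 − x×(3365 − 2809), so x = (K_2 − K_1)/(3365 − 2809) = 550.25/556 = 0.99 km.

0.99 km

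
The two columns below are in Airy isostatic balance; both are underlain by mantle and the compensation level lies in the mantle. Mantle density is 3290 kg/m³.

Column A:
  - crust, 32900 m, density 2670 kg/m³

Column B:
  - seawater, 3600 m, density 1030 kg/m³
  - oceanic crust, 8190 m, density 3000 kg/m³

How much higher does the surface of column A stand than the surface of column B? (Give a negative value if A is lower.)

3010 m

For any compensation level in the mantle, the mantle terms cancel and isostasy reduces to e = (Σt_A − Σt_B) − (Σ(ρt)_A − Σ(ρt)_B) / ρ_m.
Σt_A = 32900 m; Σt_B = 11790 m; Σ(ρt)_A = 87843000; Σ(ρt)_B = 28278000 (in m·kg/m³).
e = (32900 − 11790) − (87843000 − 28278000) / 3290 = 3010 m.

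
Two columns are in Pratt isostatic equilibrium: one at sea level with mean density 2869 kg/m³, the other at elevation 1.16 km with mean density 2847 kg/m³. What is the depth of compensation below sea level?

150 km

ρ_ref D = ρ (D + h) → D (ρ_ref − ρ) = ρ h.
D = ρ h/(ρ_ref − ρ) = 2847 × 1.16 km/(2869 − 2847) = 150 km.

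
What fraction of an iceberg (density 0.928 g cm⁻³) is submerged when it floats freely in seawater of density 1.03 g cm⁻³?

0.901

Submerged fraction = ρ_obj/ρ_fluid = 0.928/1.03 = 0.901.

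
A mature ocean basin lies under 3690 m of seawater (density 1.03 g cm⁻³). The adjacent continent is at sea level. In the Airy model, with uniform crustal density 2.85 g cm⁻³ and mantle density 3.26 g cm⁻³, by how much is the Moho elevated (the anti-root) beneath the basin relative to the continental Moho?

In Airy isostatic equilibrium: replacing crust with seawater at the top is compensated by replacing crust with mantle at the base: d (ρ_c − ρ_w) = a (ρ_m − ρ_c).
a = d (ρ_c − ρ_w)/(ρ_m − ρ_c) = 3690 m × 1.82/0.41 = 16400 m.

16400 m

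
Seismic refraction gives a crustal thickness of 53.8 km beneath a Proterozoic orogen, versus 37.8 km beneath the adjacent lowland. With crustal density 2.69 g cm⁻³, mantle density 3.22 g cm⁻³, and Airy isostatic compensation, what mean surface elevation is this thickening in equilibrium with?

2.63 km

Excess crust Δ = 53.8 km − 37.8 km = 16 km, split between elevation h and root r with h + r = Δ.
Airy balance ρ_c h = (ρ_m − ρ_c) r gives r = h ρ_c/(ρ_m − ρ_c), so h (1 + ρ_c/(ρ_m − ρ_c)) = Δ, i.e. h = Δ (ρ_m − ρ_c)/ρ_m.
h = 16 km × 0.53/3.22 = 2.63 km.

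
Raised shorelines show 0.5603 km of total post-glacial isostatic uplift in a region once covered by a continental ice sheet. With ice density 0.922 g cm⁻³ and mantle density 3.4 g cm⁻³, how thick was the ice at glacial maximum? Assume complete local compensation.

u = t ρ_ice/ρ_m → t = u ρ_m/ρ_ice = 0.5603 km × 3.4/0.922 = 2.07 km.

2.07 km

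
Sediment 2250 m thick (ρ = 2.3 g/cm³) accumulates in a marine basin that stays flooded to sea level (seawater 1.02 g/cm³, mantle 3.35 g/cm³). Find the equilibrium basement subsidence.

1240 m

Submarine loading: the sediment displaces seawater, and the subsidence is in turn flooded, so s (ρ_m − ρ_w) = t (ρ_sed − ρ_w).
s = 2250 m × (2.3 − 1.02) / (3.35 − 1.02) = 1240 m.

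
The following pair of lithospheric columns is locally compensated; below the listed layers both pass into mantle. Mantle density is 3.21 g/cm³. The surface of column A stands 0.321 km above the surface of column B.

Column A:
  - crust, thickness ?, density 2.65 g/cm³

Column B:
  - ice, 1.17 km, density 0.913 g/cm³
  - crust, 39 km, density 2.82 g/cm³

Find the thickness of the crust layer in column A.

Take the compensation level at the base of the deeper column (depth z_c below the surface of column A) and equate Σ ρ_i t_i down to z_c; mantle fills any gap and the z_c terms cancel.
Column A: x×2.65 + (z_c − 0 − x)×3.21
Column B: 0.321×0 + 1.17×0.913 + 39×2.82 + (z_c − 0.321 − 40.17)×3.21
The z_c×3.21 term appears on both sides and cancels. Collect the known terms of each column as K = Σ(ρt)_known − 3.21 × (depth of known layers): K_A = 0 − 3.21×0 = 0; K_B = 111.04821 − 3.21×(0.321 + 40.17) = −18.9279.
Balance: K_A − x×(3.21 − 2.65) = K_B, so x = (K_A − K_B)/(3.21 − 2.65) = 18.9279/0.56 = 33.8 km.

33.8 km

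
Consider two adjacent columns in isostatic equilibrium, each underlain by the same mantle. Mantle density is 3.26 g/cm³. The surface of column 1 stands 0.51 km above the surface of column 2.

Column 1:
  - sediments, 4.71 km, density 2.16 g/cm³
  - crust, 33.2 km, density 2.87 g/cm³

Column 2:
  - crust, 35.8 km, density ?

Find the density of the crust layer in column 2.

Take the compensation level at the base of the deeper column (depth z_c below the surface of column 1) and equate Σ ρ_i t_i down to z_c; mantle fills any gap and the z_c terms cancel.
Column 1: 4.71×2.16 + 33.2×2.87 + (z_c − 37.91)×3.26
Column 2: 0.51×0 + 35.8×ρ + (z_c − 0.51 − 35.8)×3.26
The z_c×3.26 term appears on both sides and cancels. Collect the known terms of each column as K = Σ(ρt)_known − 3.26 × (depth of known layers): K_1 = 105.4576 − 3.26×37.91 = −18.129; K_2 = 0 − 3.26×(0.51 + 35.8) = −118.3706.
Balance: K_1 = K_2 + 35.8×ρ, so ρ = (K_1 − K_2)/35.8 = 100.242/35.8 = 2.8 g/cm³.

2.8 g/cm³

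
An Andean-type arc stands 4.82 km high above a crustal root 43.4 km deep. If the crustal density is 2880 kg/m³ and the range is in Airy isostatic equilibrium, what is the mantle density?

Airy balance: ρ_c h = (ρ_m − ρ_c) r → ρ_m = ρ_c (1 + h/r).
ρ_m = 2880 × (1 + 4.82 km/43.4 km) = 3200 kg/m³.

3200 kg/m³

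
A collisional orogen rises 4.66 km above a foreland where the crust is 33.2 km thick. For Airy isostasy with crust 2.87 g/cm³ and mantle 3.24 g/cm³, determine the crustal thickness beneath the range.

Root depth r = h ρ_c / (ρ_m − ρ_c) = 4.66 km × 2.87 / 0.37 = 36.15 km.
Total thickness = T + h + r = 33.2 km + 4.66 km + 36.15 km = 74 km.

74 km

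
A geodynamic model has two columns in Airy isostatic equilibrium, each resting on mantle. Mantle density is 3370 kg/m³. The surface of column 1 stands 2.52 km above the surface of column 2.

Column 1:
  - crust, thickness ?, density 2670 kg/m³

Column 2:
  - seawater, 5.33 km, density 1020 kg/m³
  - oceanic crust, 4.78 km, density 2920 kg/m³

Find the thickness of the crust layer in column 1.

33.1 km

Take the compensation level at the base of the deeper column (depth z_c below the surface of column 1) and equate Σ ρ_i t_i down to z_c; mantle fills any gap and the z_c terms cancel.
Column 1: x×2670 + (z_c − 0 − x)×3370
Column 2: 2.52×0 + 5.33×1020 + 4.78×2920 + (z_c − 2.52 − 10.11)×3370
The z_c×3370 term appears on both sides and cancels. Collect the known terms of each column as K = Σ(ρt)_known − 3370 × (depth of known layers): K_1 = 0 − 3370×0 = 0; K_2 = 19394.2 − 3370×(2.52 + 10.11) = −23168.9.
Balance: K_1 − x×(3370 − 2670) = K_2, so x = (K_1 − K_2)/(3370 − 2670) = 23168.9/700 = 33.1 km.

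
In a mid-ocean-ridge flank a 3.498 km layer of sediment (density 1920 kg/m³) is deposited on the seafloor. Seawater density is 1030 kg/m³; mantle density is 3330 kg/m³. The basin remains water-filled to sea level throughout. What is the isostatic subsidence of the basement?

1.35 km

Submarine loading: the sediment displaces seawater, and the subsidence is in turn flooded, so s (ρ_m − ρ_w) = t (ρ_sed − ρ_w).
s = 3.498 km × (1920 − 1030) / (3330 − 1030) = 1.35 km.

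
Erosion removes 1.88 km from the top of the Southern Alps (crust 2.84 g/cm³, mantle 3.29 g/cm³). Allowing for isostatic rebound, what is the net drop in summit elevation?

Rebound u = e ρ_c/ρ_m = 1.88 km × 2.84/3.29 = 1.623 km.
Net surface drop = e − u = 1.88 km − 1.623 km = e (ρ_m − ρ_c)/ρ_m = 0.257 km.

0.257 km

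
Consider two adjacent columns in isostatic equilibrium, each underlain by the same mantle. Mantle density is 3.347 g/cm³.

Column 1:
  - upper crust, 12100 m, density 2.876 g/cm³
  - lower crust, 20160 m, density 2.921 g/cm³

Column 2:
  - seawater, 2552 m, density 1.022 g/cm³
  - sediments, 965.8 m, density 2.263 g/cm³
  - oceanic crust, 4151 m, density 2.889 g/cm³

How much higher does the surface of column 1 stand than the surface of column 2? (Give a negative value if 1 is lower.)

1620 m

For any compensation level in the mantle, the mantle terms cancel and isostasy reduces to e = (Σt_1 − Σt_2) − (Σ(ρt)_1 − Σ(ρt)_2) / ρ_m.
Σt_1 = 32260 m; Σt_2 = 7668.8 m; Σ(ρt)_1 = 93686.96; Σ(ρt)_2 = 16785.9884 (in m·g/cm³).
e = (32260 − 7668.8) − (93686.96 − 16785.9884) / 3.347 = 1620 m.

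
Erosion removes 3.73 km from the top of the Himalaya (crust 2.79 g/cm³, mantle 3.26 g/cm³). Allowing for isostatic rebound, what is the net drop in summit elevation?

0.538 km

Rebound u = e ρ_c/ρ_m = 3.73 km × 2.79/3.26 = 3.192 km.
Net surface drop = e − u = 3.73 km − 3.192 km = e (ρ_m − ρ_c)/ρ_m = 0.538 km.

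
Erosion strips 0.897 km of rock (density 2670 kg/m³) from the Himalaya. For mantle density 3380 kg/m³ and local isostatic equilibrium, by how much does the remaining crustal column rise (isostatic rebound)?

0.709 km

Unloading: uplift u = e ρ_c/ρ_m = 0.897 km × 2670/3380 = 0.709 km.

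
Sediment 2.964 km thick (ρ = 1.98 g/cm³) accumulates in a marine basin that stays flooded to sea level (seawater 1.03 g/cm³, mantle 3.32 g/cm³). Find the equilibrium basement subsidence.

Submarine loading: the sediment displaces seawater, and the subsidence is in turn flooded, so s (ρ_m − ρ_w) = t (ρ_sed − ρ_w).
s = 2.964 km × (1.98 − 1.03) / (3.32 − 1.03) = 1.23 km.

1.23 km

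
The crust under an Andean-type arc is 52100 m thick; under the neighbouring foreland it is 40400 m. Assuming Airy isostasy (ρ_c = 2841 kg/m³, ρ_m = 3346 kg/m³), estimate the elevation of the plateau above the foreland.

1770 m

Excess crust Δ = 52100 m − 40400 m = 11700 m, split between elevation h and root r with h + r = Δ.
Airy balance ρ_c h = (ρ_m − ρ_c) r gives r = h ρ_c/(ρ_m − ρ_c), so h (1 + ρ_c/(ρ_m − ρ_c)) = Δ, i.e. h = Δ (ρ_m − ρ_c)/ρ_m.
h = 11700 m × 505/3346 = 1770 m.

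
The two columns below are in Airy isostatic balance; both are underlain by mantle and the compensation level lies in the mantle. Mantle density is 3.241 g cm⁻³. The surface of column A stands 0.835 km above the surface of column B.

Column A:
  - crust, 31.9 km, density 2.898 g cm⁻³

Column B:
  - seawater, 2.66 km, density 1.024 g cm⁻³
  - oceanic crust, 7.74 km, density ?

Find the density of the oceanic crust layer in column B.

2.94 g cm⁻³

Take the compensation level at the base of the deeper column (depth z_c below the surface of column A) and equate Σ ρ_i t_i down to z_c; mantle fills any gap and the z_c terms cancel.
Column A: 31.9×2.898 + (z_c − 31.9)×3.241
Column B: 0.835×0 + 2.66×1.024 + 7.74×ρ + (z_c − 0.835 − 10.4)×3.241
The z_c×3.241 term appears on both sides and cancels. Collect the known terms of each column as K = Σ(ρt)_known − 3.241 × (depth of known layers): K_A = 92.4462 − 3.241×31.9 = −10.9417; K_B = 2.72384 − 3.241×(0.835 + 10.4) = −33.688795.
Balance: K_A = K_B + 7.74×ρ, so ρ = (K_A − K_B)/7.74 = 22.7471/7.74 = 2.94 g cm⁻³.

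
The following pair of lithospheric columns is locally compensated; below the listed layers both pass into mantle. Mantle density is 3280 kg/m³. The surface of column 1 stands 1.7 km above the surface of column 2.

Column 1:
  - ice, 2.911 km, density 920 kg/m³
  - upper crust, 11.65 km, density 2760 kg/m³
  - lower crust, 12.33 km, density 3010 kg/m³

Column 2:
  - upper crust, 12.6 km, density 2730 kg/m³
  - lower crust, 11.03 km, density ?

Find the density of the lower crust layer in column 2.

2940 kg/m³

Take the compensation level at the base of the deeper column (depth z_c below the surface of column 1) and equate Σ ρ_i t_i down to z_c; mantle fills any gap and the z_c terms cancel.
Column 1: 2.911×920 + 11.65×2760 + 12.33×3010 + (z_c − 26.891)×3280
Column 2: 1.7×0 + 12.6×2730 + 11.03×ρ + (z_c − 1.7 − 23.63)×3280
The z_c×3280 term appears on both sides and cancels. Collect the known terms of each column as K = Σ(ρt)_known − 3280 × (depth of known layers): K_1 = 71945.42 − 3280×26.891 = −16257.06; K_2 = 34398 − 3280×(1.7 + 23.63) = −48684.4.
Balance: K_1 = K_2 + 11.03×ρ, so ρ = (K_1 − K_2)/11.03 = 32427.3/11.03 = 2940 kg/m³.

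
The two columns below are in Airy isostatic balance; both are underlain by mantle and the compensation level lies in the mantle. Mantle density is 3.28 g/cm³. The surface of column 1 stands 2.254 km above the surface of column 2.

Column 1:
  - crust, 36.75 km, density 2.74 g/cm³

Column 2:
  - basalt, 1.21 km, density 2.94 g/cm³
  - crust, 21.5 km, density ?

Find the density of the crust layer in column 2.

Take the compensation level at the base of the deeper column (depth z_c below the surface of column 1) and equate Σ ρ_i t_i down to z_c; mantle fills any gap and the z_c terms cancel.
Column 1: 36.75×2.74 + (z_c − 36.75)×3.28
Column 2: 2.254×0 + 1.21×2.94 + 21.5×ρ + (z_c − 2.254 − 22.71)×3.28
The z_c×3.28 term appears on both sides and cancels. Collect the known terms of each column as K = Σ(ρt)_known − 3.28 × (depth of known layers): K_1 = 100.695 − 3.28×36.75 = −19.845; K_2 = 3.5574 − 3.28×(2.254 + 22.71) = −78.32452.
Balance: K_1 = K_2 + 21.5×ρ, so ρ = (K_1 − K_2)/21.5 = 58.4795/21.5 = 2.72 g/cm³.

2.72 g/cm³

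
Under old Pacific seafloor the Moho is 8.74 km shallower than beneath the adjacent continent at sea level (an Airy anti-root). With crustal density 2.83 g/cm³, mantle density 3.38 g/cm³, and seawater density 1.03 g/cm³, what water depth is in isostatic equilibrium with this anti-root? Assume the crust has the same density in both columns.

Replacing a thickness d of crust by seawater at the top must be balanced by replacing crust with mantle at the base: d (ρ_c − ρ_w) = a (ρ_m − ρ_c).
d = a (ρ_m − ρ_c)/(ρ_c − ρ_w) = 8.74 km × 0.55/1.8 = 2.67 km.

2.67 km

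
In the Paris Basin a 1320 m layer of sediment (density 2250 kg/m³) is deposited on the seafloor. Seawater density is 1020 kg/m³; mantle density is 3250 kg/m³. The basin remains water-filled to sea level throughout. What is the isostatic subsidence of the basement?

Submarine loading: the sediment displaces seawater, and the subsidence is in turn flooded, so s (ρ_m − ρ_w) = t (ρ_sed − ρ_w).
s = 1320 m × (2250 − 1020) / (3250 − 1020) = 728 m.

728 m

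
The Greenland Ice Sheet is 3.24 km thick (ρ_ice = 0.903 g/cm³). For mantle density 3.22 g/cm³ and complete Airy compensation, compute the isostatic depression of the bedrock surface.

In Airy isostatic equilibrium: the ice load ρ_ice t is balanced by mantle displaced below, ρ_m s.
s = t ρ_ice / ρ_m = 3.24 km × 0.903/3.22 = 0.909 km.

0.909 km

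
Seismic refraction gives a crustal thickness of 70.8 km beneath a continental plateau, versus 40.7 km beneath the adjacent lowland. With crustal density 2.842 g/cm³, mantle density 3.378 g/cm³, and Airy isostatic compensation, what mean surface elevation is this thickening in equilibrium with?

4.78 km

Excess crust Δ = 70.8 km − 40.7 km = 30.1 km, split between elevation h and root r with h + r = Δ.
Airy balance ρ_c h = (ρ_m − ρ_c) r gives r = h ρ_c/(ρ_m − ρ_c), so h (1 + ρ_c/(ρ_m − ρ_c)) = Δ, i.e. h = Δ (ρ_m − ρ_c)/ρ_m.
h = 30.1 km × 0.536/3.378 = 4.78 km.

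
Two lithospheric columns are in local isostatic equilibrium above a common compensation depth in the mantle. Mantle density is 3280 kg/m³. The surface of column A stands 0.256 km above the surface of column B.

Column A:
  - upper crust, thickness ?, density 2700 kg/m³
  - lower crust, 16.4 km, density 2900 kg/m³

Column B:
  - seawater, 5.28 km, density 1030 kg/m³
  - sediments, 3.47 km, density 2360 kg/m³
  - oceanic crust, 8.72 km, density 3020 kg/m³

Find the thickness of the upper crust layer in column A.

20.6 km

Take the compensation level at the base of the deeper column (depth z_c below the surface of column A) and equate Σ ρ_i t_i down to z_c; mantle fills any gap and the z_c terms cancel.
Column A: x×2700 + 16.4×2900 + (z_c − 16.4 − x)×3280
Column B: 0.256×0 + 5.28×1030 + 3.47×2360 + 8.72×3020 + (z_c − 0.256 − 17.47)×3280
The z_c×3280 term appears on both sides and cancels. Collect the known terms of each column as K = Σ(ρt)_known − 3280 × (depth of known layers): K_A = 47560 − 3280×16.4 = −6232; K_B = 39962 − 3280×(0.256 + 17.47) = −18179.28.
Balance: K_A − x×(3280 − 2700) = K_B, so x = (K_A − K_B)/(3280 − 2700) = 11947.3/580 = 20.6 km.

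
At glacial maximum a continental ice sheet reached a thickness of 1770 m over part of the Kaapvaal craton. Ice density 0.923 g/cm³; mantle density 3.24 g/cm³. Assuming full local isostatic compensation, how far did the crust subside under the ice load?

For local isostatic compensation: the ice load ρ_ice t is balanced by mantle displaced below, ρ_m s.
s = t ρ_ice / ρ_m = 1770 m × 0.923/3.24 = 504 m.

504 m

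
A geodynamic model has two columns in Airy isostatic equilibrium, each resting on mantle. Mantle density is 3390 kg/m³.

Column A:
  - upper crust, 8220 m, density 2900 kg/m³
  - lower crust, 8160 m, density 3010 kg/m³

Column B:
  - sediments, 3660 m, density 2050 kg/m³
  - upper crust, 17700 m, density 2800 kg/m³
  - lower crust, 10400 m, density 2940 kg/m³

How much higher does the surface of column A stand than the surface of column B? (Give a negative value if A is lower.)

For any compensation level in the mantle, the mantle terms cancel and isostasy reduces to e = (Σt_A − Σt_B) − (Σ(ρt)_A − Σ(ρt)_B) / ρ_m.
Σt_A = 16380 m; Σt_B = 31760 m; Σ(ρt)_A = 48399600; Σ(ρt)_B = 87639000 (in m·kg/m³).
e = (16380 − 31760) − (48399600 − 87639000) / 3390 = −3800 m.

−3800 m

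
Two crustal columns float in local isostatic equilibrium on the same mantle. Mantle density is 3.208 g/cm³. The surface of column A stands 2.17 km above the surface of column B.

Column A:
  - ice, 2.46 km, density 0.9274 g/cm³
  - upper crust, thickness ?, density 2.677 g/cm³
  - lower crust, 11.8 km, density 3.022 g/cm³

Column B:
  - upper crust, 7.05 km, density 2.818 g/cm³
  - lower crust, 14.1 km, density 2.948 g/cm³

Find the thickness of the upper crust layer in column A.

10.5 km

Take the compensation level at the base of the deeper column (depth z_c below the surface of column A) and equate Σ ρ_i t_i down to z_c; mantle fills any gap and the z_c terms cancel.
Column A: 2.46×0.9274 + x×2.677 + 11.8×3.022 + (z_c − 14.26 − x)×3.208
Column B: 2.17×0 + 7.05×2.818 + 14.1×2.948 + (z_c − 2.17 − 21.15)×3.208
The z_c×3.208 term appears on both sides and cancels. Collect the known terms of each column as K = Σ(ρt)_known − 3.208 × (depth of known layers): K_A = 37.941004 − 3.208×14.26 = −7.805076; K_B = 61.4337 − 3.208×(2.17 + 21.15) = −13.37686.
Balance: K_A − x×(3.208 − 2.677) = K_B, so x = (K_A − K_B)/(3.208 − 2.677) = 5.57178/0.531 = 10.5 km.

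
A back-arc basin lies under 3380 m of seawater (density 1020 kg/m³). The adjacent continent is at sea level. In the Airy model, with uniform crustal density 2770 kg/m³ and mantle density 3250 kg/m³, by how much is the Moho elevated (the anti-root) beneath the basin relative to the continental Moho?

In Airy isostatic equilibrium: replacing crust with seawater at the top is compensated by replacing crust with mantle at the base: d (ρ_c − ρ_w) = a (ρ_m − ρ_c).
a = d (ρ_c − ρ_w)/(ρ_m − ρ_c) = 3380 m × 1750/480 = 12300 m.

12300 m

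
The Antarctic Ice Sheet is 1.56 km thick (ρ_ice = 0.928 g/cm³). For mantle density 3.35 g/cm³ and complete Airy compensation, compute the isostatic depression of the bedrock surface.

For local isostatic compensation: the ice load ρ_ice t is balanced by mantle displaced below, ρ_m s.
s = t ρ_ice / ρ_m = 1.56 km × 0.928/3.35 = 0.432 km.

0.432 km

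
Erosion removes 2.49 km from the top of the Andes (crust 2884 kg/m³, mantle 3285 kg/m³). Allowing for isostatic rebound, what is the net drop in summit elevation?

0.304 km

Rebound u = e ρ_c/ρ_m = 2.49 km × 2884/3285 = 2.186 km.
Net surface drop = e − u = 2.49 km − 2.186 km = e (ρ_m − ρ_c)/ρ_m = 0.304 km.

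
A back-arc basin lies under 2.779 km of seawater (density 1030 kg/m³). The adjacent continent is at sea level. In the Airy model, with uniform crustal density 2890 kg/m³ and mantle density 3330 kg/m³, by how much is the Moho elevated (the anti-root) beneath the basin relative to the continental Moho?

11.7 km

By Archimedes' principle applied to the lithosphere: replacing crust with seawater at the top is compensated by replacing crust with mantle at the base: d (ρ_c − ρ_w) = a (ρ_m − ρ_c).
a = d (ρ_c − ρ_w)/(ρ_m − ρ_c) = 2.779 km × 1860/440 = 11.7 km.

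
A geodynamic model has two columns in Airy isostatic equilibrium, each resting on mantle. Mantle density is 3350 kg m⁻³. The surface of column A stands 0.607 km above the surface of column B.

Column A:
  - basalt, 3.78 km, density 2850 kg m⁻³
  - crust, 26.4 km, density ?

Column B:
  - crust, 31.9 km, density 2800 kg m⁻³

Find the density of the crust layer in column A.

2680 kg m⁻³

Take the compensation level at the base of the deeper column (depth z_c below the surface of column A) and equate Σ ρ_i t_i down to z_c; mantle fills any gap and the z_c terms cancel.
Column A: 3.78×2850 + 26.4×ρ + (z_c − 30.18)×3350
Column B: 0.607×0 + 31.9×2800 + (z_c − 0.607 − 31.9)×3350
The z_c×3350 term appears on both sides and cancels. Collect the known terms of each column as K = Σ(ρt)_known − 3350 × (depth of known layers): K_A = 10773 − 3350×30.18 = −90330; K_B = 89320 − 3350×(0.607 + 31.9) = −19578.45.
Balance: K_A + 26.4×ρ = K_B, so ρ = (K_B − K_A)/26.4 = 70751.6/26.4 = 2680 kg m⁻³.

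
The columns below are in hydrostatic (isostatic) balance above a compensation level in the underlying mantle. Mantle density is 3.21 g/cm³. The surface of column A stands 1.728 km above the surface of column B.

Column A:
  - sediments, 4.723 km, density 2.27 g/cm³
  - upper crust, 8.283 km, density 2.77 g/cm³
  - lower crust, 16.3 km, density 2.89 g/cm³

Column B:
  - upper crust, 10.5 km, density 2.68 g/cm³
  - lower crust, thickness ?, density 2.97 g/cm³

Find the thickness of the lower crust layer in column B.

9.12 km

Take the compensation level at the base of the deeper column (depth z_c below the surface of column A) and equate Σ ρ_i t_i down to z_c; mantle fills any gap and the z_c terms cancel.
Column A: 4.723×2.27 + 8.283×2.77 + 16.3×2.89 + (z_c − 29.306)×3.21
Column B: 1.728×0 + 10.5×2.68 + x×2.97 + (z_c − 1.728 − 10.5 − x)×3.21
The z_c×3.21 term appears on both sides and cancels. Collect the known terms of each column as K = Σ(ρt)_known − 3.21 × (depth of known layers): K_A = 80.77212 − 3.21×29.306 = −13.30014; K_B = 28.14 − 3.21×(1.728 + 10.5) = −11.11188.
Balance: K_A = K_B − x×(3.21 − 2.97), so x = (K_B − K_A)/(3.21 − 2.97) = 2.18826/0.24 = 9.12 km.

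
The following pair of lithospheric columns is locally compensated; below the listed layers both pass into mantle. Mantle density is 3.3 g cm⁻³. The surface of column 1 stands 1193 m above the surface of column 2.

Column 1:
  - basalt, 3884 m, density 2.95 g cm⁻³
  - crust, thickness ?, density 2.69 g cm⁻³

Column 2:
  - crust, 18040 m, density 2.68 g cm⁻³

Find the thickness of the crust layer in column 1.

22600 m

Take the compensation level at the base of the deeper column (depth z_c below the surface of column 1) and equate Σ ρ_i t_i down to z_c; mantle fills any gap and the z_c terms cancel.
Column 1: 3884×2.95 + x×2.69 + (z_c − 3884 − x)×3.3
Column 2: 1193×0 + 18040×2.68 + (z_c − 1193 − 18040)×3.3
The z_c×3.3 term appears on both sides and cancels. Collect the known terms of each column as K = Σ(ρt)_known − 3.3 × (depth of known layers): K_1 = 11457.8 − 3.3×3884 = −1359.4; K_2 = 48347.2 − 3.3×(1193 + 18040) = −15121.7.
Balance: K_1 − x×(3.3 − 2.69) = K_2, so x = (K_1 − K_2)/(3.3 − 2.69) = 13762.3/0.61 = 22600 m.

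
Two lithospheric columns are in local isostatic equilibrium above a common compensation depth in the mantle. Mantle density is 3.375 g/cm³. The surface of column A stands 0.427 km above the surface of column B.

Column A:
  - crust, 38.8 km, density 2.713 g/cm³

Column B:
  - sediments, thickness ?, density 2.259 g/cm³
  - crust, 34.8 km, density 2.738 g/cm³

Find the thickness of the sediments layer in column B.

1.86 km

Take the compensation level at the base of the deeper column (depth z_c below the surface of column A) and equate Σ ρ_i t_i down to z_c; mantle fills any gap and the z_c terms cancel.
Column A: 38.8×2.713 + (z_c − 38.8)×3.375
Column B: 0.427×0 + x×2.259 + 34.8×2.738 + (z_c − 0.427 − 34.8 − x)×3.375
The z_c×3.375 term appears on both sides and cancels. Collect the known terms of each column as K = Σ(ρt)_known − 3.375 × (depth of known layers): K_A = 105.2644 − 3.375×38.8 = −25.6856; K_B = 95.2824 − 3.375×(0.427 + 34.8) = −23.608725.
Balance: K_A = K_B − x×(3.375 − 2.259), so x = (K_B − K_A)/(3.375 − 2.259) = 2.07687/1.116 = 1.86 km.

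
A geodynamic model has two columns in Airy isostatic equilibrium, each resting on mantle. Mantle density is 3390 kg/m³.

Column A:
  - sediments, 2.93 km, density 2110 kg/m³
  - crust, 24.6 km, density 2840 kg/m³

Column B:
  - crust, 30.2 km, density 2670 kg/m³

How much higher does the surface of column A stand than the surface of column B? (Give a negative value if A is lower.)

For any compensation level in the mantle, the mantle terms cancel and isostasy reduces to e = (Σt_A − Σt_B) − (Σ(ρt)_A − Σ(ρt)_B) / ρ_m.
Σt_A = 27.53 km; Σt_B = 30.2 km; Σ(ρt)_A = 76046.3; Σ(ρt)_B = 80634 (in km·kg/m³).
e = (27.53 − 30.2) − (76046.3 − 80634) / 3390 = −1.32 km.

−1.32 km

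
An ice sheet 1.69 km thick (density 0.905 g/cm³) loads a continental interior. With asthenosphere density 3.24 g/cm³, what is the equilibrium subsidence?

0.472 km

For local isostatic compensation: the ice load ρ_ice t is balanced by mantle displaced below, ρ_m s.
s = t ρ_ice / ρ_m = 1.69 km × 0.905/3.24 = 0.472 km.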